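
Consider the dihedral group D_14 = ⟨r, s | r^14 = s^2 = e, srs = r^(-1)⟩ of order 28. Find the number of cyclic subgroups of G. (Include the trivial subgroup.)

18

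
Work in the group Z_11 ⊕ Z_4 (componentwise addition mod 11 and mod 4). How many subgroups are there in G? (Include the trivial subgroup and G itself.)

6

|G| = 44, so by Lagrange every subgroup order divides 44. Divisors: 1, 2, 4, 11, 22, 44.
Subgroups by order — order 1: 1; order 2: 1; order 4: 1; order 11: 1; order 22: 1; order 44: 1.
Total: 1 + 1 + 1 + 1 + 1 + 1 = 6.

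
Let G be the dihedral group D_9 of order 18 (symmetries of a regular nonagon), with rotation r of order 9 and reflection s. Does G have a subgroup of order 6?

6 | 18. A subgroup of order 6 is {e, r^3, r^6, r^2s, r^5s, r^8s}.

Yes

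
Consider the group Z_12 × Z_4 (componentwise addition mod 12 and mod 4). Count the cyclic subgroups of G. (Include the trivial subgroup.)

20

Each element a generates a cyclic subgroup ⟨a⟩; distinct elements may generate the same one (a cyclic group of order d has φ(d) generators).
Cyclic subgroups by order — order 1: 1; order 2: 3; order 3: 1; order 4: 6; order 6: 3; order 12: 6.
Total: 20.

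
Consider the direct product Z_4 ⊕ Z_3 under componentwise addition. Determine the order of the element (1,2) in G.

The order of (1,2) in Z_4 × Z_3 is lcm(ord(1) in Z_4, ord(2) in Z_3).
ord(1) = 4 and ord(2) = 3, so |⟨(1,2)⟩| = lcm(4, 3) = 12.

12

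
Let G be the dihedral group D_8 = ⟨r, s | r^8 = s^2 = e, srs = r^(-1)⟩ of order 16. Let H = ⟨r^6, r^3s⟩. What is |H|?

8

|⟨r^6⟩| = 4 and |⟨r^3s⟩| = 2, so |H| is a multiple of lcm(4, 2) = 4 and divides |G| = 16.
Closing under the operation: H = {e, r^2, r^4, r^6, rs, r^3s, r^5s, r^7s}, so |H| = 8.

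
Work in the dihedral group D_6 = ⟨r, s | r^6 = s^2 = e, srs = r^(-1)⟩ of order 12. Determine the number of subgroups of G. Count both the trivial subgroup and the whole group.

|G| = 12, so by Lagrange every subgroup order divides 12. Divisors: 1, 2, 3, 4, 6, 12.
Subgroups by order — order 1: 1; order 2: 7; order 3: 1; order 4: 3; order 6: 3; order 12: 1.
Total: 1 + 7 + 1 + 3 + 3 + 1 = 16.

16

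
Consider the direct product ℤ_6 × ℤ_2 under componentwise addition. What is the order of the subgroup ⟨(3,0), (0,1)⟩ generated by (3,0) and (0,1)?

|⟨(3,0)⟩| = 2 and |⟨(0,1)⟩| = 2, so |H| is a multiple of lcm(2, 2) = 2 and divides |G| = 12.
Closing under the operation: H = {(0,0), (0,1), (3,0), (3,1)}, so |H| = 4.

4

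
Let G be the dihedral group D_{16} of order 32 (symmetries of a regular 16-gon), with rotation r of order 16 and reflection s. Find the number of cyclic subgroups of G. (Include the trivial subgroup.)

21

Each element a generates a cyclic subgroup ⟨a⟩; distinct elements may generate the same one (a cyclic group of order d has φ(d) generators).
Cyclic subgroups by order — order 1: 1; order 2: 17; order 4: 1; order 8: 1; order 16: 1.
Total: 21.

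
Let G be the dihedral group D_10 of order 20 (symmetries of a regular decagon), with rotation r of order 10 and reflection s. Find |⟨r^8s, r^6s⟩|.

10

|⟨r^8s⟩| = 2 and |⟨r^6s⟩| = 2, so |H| is a multiple of lcm(2, 2) = 2 and divides |G| = 20.
Closing under the operation: H = {e, r^2, r^4, r^6, r^8, s, r^2s, r^4s, r^6s, r^8s}, so |H| = 10.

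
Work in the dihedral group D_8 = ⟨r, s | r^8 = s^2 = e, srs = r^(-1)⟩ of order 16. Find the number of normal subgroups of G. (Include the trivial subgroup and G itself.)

7

G has 19 subgroups. Checking conjugation-invariance by order — order 1: 1/1 normal; order 2: 1/9 normal; order 4: 1/5 normal; order 8: 3/3 normal; order 16: 1/1 normal.
Total normal subgroups: 7.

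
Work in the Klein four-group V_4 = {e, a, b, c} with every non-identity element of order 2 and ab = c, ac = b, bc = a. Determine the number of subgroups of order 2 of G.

3

|G| = 4 and 2 | 4, so subgroups of order 2 are possible by Lagrange.
The subgroups of order 2 are: {e, a}; {e, b}; {e, c}.
So G has 3 subgroups of order 2.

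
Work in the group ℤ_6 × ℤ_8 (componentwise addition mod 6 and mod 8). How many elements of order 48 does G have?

An element (a,b) has order lcm(ord(a), ord(b)); count pairs with lcm equal to 48.
Enumerating gives 0 such elements.

0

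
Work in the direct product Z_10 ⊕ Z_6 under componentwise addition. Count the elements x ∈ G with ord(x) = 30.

24

An element (a,b) has order lcm(ord(a), ord(b)); count pairs with lcm equal to 30.
Enumerating gives 24 such elements.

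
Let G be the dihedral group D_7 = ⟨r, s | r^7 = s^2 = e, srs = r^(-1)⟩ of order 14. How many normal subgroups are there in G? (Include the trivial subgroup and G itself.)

G has 10 subgroups. Checking conjugation-invariance by order — order 1: 1/1 normal; order 2: 0/7 normal; order 7: 1/1 normal; order 14: 1/1 normal.
Total normal subgroups: 3.

3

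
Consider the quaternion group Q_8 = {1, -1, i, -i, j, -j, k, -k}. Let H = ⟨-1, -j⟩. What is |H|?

4

|⟨-1⟩| = 2 and |⟨-j⟩| = 4, so |H| is a multiple of lcm(2, 4) = 4 and divides |G| = 8.
Closing under the operation: H = {1, -1, j, -j}, so |H| = 4.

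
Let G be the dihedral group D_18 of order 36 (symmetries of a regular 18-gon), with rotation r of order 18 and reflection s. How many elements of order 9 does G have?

6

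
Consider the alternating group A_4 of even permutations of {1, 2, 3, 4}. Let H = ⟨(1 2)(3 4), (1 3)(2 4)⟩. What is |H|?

4

|⟨(1 2)(3 4)⟩| = 2 and |⟨(1 3)(2 4)⟩| = 2, so |H| is a multiple of lcm(2, 2) = 2 and divides |G| = 12.
Closing under the operation: H = {e, (1 2)(3 4), (1 3)(2 4), (1 4)(2 3)}, so |H| = 4.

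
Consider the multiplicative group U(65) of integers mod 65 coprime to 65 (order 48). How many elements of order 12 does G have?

Enumerating element orders in G gives 24 elements of order 12.

24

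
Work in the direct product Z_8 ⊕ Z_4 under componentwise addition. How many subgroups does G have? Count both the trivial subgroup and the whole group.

22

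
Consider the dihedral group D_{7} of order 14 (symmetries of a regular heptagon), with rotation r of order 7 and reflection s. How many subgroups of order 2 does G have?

7

|G| = 14 and 2 | 14, so subgroups of order 2 are possible by Lagrange.
The subgroups of order 2 are: {e, r^2s}; {e, r^3s}; {e, r^4s}; {e, r^5s}; … (7 in all).
So G has 7 subgroups of order 2.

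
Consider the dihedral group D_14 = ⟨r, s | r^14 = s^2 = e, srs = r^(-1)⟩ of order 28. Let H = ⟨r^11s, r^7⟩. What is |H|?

4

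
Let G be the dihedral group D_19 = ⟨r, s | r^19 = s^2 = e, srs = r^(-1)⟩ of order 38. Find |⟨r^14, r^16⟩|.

|⟨r^14⟩| = 19 and |⟨r^16⟩| = 19, so |H| is a multiple of lcm(19, 19) = 19 and divides |G| = 38.
Closing under the operation: H = {e, r, r^2, r^3, r^4, r^5, r^6, r^7, r^8, r^9, r^10, r^11, r^12, r^13, r^14, r^15, r^16, r^17, r^18}, so |H| = 19.

19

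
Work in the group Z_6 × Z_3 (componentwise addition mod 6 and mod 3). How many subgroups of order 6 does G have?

4

|G| = 18 and 6 | 18, so subgroups of order 6 are possible by Lagrange.
The subgroups of order 6 are: {(0,0), (0,1), (0,2), (3,0), (3,1), (3,2)}; {(0,0), (1,0), (2,0), (3,0), (4,0), (5,0)}; {(0,0), (1,1), (2,2), (3,0), (4,1), (5,2)}; {(0,0), (1,2), (2,1), (3,0), (4,2), (5,1)}.
So G has 4 subgroups of order 6.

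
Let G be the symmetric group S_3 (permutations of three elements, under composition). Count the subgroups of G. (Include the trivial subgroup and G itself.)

|G| = 6, so by Lagrange every subgroup order divides 6. Divisors: 1, 2, 3, 6.
Subgroups by order — order 1: 1; order 2: 3; order 3: 1; order 6: 1.
Total: 1 + 3 + 1 + 1 = 6.

6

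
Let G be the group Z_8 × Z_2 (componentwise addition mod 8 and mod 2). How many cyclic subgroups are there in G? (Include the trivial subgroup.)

8

Each element a generates a cyclic subgroup ⟨a⟩; distinct elements may generate the same one (a cyclic group of order d has φ(d) generators).
Cyclic subgroups by order — order 1: 1; order 2: 3; order 4: 2; order 8: 2.
Total: 8.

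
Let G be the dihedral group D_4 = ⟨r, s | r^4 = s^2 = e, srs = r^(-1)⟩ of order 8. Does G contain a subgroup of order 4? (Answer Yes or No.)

Yes

4 | 8. A subgroup of order 4 is {e, r, r^2, r^3}.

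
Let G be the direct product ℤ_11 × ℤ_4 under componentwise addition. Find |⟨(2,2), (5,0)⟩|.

22

|⟨(2,2)⟩| = 22 and |⟨(5,0)⟩| = 11, so |H| is a multiple of lcm(22, 11) = 22 and divides |G| = 44.
Closing under the operation: H = {(0,0), (0,2), (1,0), (1,2), (2,0), (2,2), (3,0), (3,2), (4,0), (4,2), (5,0), (5,2), (6,0), (6,2), (7,0), (7,2), (8,0), (8,2), (9,0), (9,2), (10,0), (10,2)}, so |H| = 22.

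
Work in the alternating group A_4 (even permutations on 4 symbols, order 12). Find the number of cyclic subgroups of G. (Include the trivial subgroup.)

Each element a generates a cyclic subgroup ⟨a⟩; distinct elements may generate the same one (a cyclic group of order d has φ(d) generators).
Cyclic subgroups by order — order 1: 1; order 2: 3; order 3: 4.
Total: 8.

8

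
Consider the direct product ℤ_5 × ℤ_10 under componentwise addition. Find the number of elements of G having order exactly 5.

An element (a,b) has order lcm(ord(a), ord(b)); count pairs with lcm equal to 5.
Enumerating gives 24 such elements.

24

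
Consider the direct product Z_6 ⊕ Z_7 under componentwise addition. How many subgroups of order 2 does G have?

1

|G| = 42 and 2 | 42, so subgroups of order 2 are possible by Lagrange.
The subgroups of order 2 are: {(0,0), (3,0)}.
So G has 1 subgroup of order 2.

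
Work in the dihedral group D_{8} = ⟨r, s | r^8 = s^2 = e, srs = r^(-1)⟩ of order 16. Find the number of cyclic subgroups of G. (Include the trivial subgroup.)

12

Group the elements of G by the cyclic subgroup they generate; each cyclic subgroup of order d accounts for φ(d) elements.
Cyclic subgroups by order — order 1: 1; order 2: 9; order 4: 1; order 8: 1.
Total: 12.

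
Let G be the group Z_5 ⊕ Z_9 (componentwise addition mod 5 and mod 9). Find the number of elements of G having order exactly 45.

24

An element (a,b) has order lcm(ord(a), ord(b)); count pairs with lcm equal to 45.
Enumerating gives 24 such elements.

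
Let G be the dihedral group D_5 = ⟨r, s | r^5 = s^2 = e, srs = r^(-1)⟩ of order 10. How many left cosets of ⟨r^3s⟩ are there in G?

5

|⟨r^3s⟩| = 2 and |G| = 10.
By Lagrange, [G : H] = |G|/|H| = 10/2 = 5.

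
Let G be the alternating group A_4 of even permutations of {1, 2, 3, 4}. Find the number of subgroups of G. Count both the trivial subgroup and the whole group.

10

|G| = 12, so by Lagrange every subgroup order divides 12. Divisors: 1, 2, 3, 4, 6, 12.
Subgroups by order — order 1: 1; order 2: 3; order 3: 4; order 4: 1; order 6: 0; order 12: 1.
Total: 1 + 3 + 4 + 1 + 0 + 1 = 10.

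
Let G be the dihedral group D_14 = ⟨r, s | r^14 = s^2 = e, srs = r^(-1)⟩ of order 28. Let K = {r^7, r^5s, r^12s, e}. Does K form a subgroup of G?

Yes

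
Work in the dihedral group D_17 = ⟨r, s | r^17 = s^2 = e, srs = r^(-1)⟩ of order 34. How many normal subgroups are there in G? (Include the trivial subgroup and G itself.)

G has 20 subgroups. Checking conjugation-invariance by order — order 1: 1/1 normal; order 2: 0/17 normal; order 17: 1/1 normal; order 34: 1/1 normal.
Total normal subgroups: 3.

3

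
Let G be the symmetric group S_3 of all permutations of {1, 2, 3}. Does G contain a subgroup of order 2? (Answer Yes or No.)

2 | 6. A subgroup of order 2 is {e, (1 2)}.

Yes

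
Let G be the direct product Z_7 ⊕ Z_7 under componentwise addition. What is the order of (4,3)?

7

The order of (4,3) in Z_7 × Z_7 is lcm(ord(4) in Z_7, ord(3) in Z_7).
ord(4) = 7 and ord(3) = 7, so |⟨(4,3)⟩| = lcm(7, 7) = 7.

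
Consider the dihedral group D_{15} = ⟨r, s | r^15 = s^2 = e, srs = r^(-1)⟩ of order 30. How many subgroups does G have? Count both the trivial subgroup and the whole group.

28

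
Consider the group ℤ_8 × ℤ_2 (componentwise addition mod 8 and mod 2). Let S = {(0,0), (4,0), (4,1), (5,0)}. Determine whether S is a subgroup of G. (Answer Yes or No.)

No

(5,0) ∈ S but its inverse (3,0) ∉ S, so S is not a subgroup.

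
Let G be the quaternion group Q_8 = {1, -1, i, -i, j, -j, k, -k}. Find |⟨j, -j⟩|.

|⟨j⟩| = 4 and |⟨-j⟩| = 4, so |H| is a multiple of lcm(4, 4) = 4 and divides |G| = 8.
Closing under the operation: H = {1, -1, j, -j}, so |H| = 4.

4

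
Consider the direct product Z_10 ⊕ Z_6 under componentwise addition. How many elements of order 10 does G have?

An element (a,b) has order lcm(ord(a), ord(b)); count pairs with lcm equal to 10.
Enumerating gives 12 such elements.

12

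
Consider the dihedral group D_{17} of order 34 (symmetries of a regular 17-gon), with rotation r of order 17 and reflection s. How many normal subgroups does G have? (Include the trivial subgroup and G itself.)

3

G has 20 subgroups. Checking conjugation-invariance by order — order 1: 1/1 normal; order 2: 0/17 normal; order 17: 1/1 normal; order 34: 1/1 normal.
Total normal subgroups: 3.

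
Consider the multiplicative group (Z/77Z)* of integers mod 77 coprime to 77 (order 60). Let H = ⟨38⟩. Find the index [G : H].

|⟨38⟩| = 30 and |G| = 60.
By Lagrange, [G : H] = |G|/|H| = 60/30 = 2.

2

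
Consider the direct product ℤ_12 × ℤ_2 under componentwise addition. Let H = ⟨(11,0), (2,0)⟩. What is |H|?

12

|⟨(11,0)⟩| = 12 and |⟨(2,0)⟩| = 6, so |H| is a multiple of lcm(12, 6) = 12 and divides |G| = 24.
Closing under the operation: H = {(0,0), (1,0), (2,0), (3,0), (4,0), (5,0), (6,0), (7,0), (8,0), (9,0), (10,0), (11,0)}, so |H| = 12.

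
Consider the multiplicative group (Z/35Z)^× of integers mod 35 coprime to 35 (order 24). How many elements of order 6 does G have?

The elements of order 6 are: 4, 9, 19, 24, 26, 31.
That's 6.

6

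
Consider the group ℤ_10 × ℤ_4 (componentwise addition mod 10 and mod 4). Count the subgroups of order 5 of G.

1

|G| = 40 and 5 | 40, so subgroups of order 5 are possible by Lagrange.
The subgroups of order 5 are: {(0,0), (2,0), (4,0), (6,0), (8,0)}.
So G has 1 subgroup of order 5.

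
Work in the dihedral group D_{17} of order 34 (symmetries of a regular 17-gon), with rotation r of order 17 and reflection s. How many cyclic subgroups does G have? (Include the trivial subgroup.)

A cyclic subgroup of order d is generated by each of its φ(d) elements of order d, so the cyclic subgroups of order d number (#elements of order d)/φ(d).
Cyclic subgroups by order — order 1: 1; order 2: 17; order 17: 1.
Total: 19.

19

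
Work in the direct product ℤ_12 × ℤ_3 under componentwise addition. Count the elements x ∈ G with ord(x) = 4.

2

An element (a,b) has order lcm(ord(a), ord(b)); count pairs with lcm equal to 4.
Enumerating gives 2 such elements.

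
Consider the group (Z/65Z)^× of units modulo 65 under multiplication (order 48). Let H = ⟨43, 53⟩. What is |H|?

|⟨43⟩| = 12 and |⟨53⟩| = 4, so |H| is a multiple of lcm(12, 4) = 12 and divides |G| = 48.
Closing under the operation: H = {1, 3, 4, 9, 12, 14, 16, 17, 22, 23, 27, 29, 36, 38, 42, 43, 48, 49, 51, 53, 56, 61, 62, 64}, so |H| = 24.

24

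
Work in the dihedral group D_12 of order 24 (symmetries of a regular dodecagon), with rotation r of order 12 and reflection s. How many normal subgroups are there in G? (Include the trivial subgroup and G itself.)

9

G has 34 subgroups. Checking conjugation-invariance by order — order 1: 1/1 normal; order 2: 1/13 normal; order 3: 1/1 normal; order 4: 1/7 normal; order 6: 1/5 normal; order 8: 0/3 normal; order 12: 3/3 normal; order 24: 1/1 normal.
Total normal subgroups: 9.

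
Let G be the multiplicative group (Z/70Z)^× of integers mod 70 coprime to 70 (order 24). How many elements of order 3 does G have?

2

The elements of order 3 are: 11, 51.
That's 2.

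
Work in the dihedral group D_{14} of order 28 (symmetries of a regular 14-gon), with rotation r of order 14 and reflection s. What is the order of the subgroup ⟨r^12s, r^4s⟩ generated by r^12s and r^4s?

|⟨r^12s⟩| = 2 and |⟨r^4s⟩| = 2, so |H| is a multiple of lcm(2, 2) = 2 and divides |G| = 28.
Closing under the operation: H = {e, r^2, r^4, r^6, r^8, r^10, r^12, s, r^2s, r^4s, r^6s, r^8s, r^10s, r^12s}, so |H| = 14.

14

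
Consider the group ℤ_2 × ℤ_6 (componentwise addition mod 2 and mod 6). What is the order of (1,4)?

6

The order of (1,4) in Z_2 × Z_6 is lcm(ord(1) in Z_2, ord(4) in Z_6).
ord(1) = 2 and ord(4) = 3, so |⟨(1,4)⟩| = lcm(2, 3) = 6.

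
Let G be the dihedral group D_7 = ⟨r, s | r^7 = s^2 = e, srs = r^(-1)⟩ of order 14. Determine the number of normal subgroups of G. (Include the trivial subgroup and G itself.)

G has 10 subgroups. Checking conjugation-invariance by order — order 1: 1/1 normal; order 2: 0/7 normal; order 7: 1/1 normal; order 14: 1/1 normal.
Total normal subgroups: 3.

3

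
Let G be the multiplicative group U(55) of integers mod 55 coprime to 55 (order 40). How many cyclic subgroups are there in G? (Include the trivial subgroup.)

12

Group the elements of G by the cyclic subgroup they generate; each cyclic subgroup of order d accounts for φ(d) elements.
Cyclic subgroups by order — order 1: 1; order 2: 3; order 4: 2; order 5: 1; order 10: 3; order 20: 2.
Total: 12.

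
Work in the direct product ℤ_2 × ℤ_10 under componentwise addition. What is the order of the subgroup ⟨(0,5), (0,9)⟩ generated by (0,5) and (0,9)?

|⟨(0,5)⟩| = 2 and |⟨(0,9)⟩| = 10, so |H| is a multiple of lcm(2, 10) = 10 and divides |G| = 20.
Closing under the operation: H = {(0,0), (0,1), (0,2), (0,3), (0,4), (0,5), (0,6), (0,7), (0,8), (0,9)}, so |H| = 10.

10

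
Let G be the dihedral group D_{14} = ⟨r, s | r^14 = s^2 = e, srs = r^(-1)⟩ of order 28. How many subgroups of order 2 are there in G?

15

|G| = 28 and 2 | 28, so subgroups of order 2 are possible by Lagrange.
The subgroups of order 2 are: {e, r^10s}; {e, r^11s}; {e, r^12s}; {e, r^13s}; … (15 in all).
So G has 15 subgroups of order 2.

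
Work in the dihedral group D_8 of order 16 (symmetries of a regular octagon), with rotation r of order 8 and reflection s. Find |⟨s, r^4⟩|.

4

|⟨s⟩| = 2 and |⟨r^4⟩| = 2, so |H| is a multiple of lcm(2, 2) = 2 and divides |G| = 16.
Closing under the operation: H = {e, r^4, s, r^4s}, so |H| = 4.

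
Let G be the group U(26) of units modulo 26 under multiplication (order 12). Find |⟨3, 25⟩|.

6

|⟨3⟩| = 3 and |⟨25⟩| = 2, so |H| is a multiple of lcm(3, 2) = 6 and divides |G| = 12.
Closing under the operation: H = {1, 3, 9, 17, 23, 25}, so |H| = 6.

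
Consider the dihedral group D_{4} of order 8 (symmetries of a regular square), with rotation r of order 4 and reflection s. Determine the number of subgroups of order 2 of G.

|G| = 8 and 2 | 8, so subgroups of order 2 are possible by Lagrange.
The subgroups of order 2 are: {e, r^2}; {e, r^2s}; {e, r^3s}; {e, rs}; … (5 in all).
So G has 5 subgroups of order 2.

5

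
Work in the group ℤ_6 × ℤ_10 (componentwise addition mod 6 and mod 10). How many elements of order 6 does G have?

An element (a,b) has order lcm(ord(a), ord(b)); count pairs with lcm equal to 6.
Enumerating gives 6 such elements.

6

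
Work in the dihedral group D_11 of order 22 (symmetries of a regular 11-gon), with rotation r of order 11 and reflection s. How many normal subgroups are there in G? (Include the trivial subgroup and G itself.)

3

G has 14 subgroups. Checking conjugation-invariance by order — order 1: 1/1 normal; order 2: 0/11 normal; order 11: 1/1 normal; order 22: 1/1 normal.
Total normal subgroups: 3.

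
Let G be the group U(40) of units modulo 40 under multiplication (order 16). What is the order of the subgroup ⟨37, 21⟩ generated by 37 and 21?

|⟨37⟩| = 4 and |⟨21⟩| = 2, so |H| is a multiple of lcm(4, 2) = 4 and divides |G| = 16.
Closing under the operation: H = {1, 9, 13, 17, 21, 29, 33, 37}, so |H| = 8.

8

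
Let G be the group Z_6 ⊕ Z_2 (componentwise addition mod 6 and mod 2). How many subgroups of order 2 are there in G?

3

|G| = 12 and 2 | 12, so subgroups of order 2 are possible by Lagrange.
The subgroups of order 2 are: {(0,0), (0,1)}; {(0,0), (3,0)}; {(0,0), (3,1)}.
So G has 3 subgroups of order 2.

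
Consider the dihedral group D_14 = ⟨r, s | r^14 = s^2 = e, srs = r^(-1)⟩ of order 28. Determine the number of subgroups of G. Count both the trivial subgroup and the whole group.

|G| = 28, so by Lagrange every subgroup order divides 28. Divisors: 1, 2, 4, 7, 14, 28.
Subgroups by order — order 1: 1; order 2: 15; order 4: 7; order 7: 1; order 14: 3; order 28: 1.
Total: 1 + 15 + 7 + 1 + 3 + 1 = 28.

28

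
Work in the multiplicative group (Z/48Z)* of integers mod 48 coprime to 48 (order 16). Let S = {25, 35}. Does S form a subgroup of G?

No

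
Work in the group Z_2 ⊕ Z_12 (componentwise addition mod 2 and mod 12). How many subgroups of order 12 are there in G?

3

|G| = 24 and 12 | 24, so subgroups of order 12 are possible by Lagrange.
The subgroups of order 12 are: {(0,0), (0,1), (0,2), (0,3), (0,4), (0,5), (0,6), (0,7), (0,8), (0,9), (0,10), (0,11)}; {(0,0), (0,2), (0,4), (0,6), (0,8), (0,10), (1,0), (1,2), (1,4), (1,6), (1,8), (1,10)}; {(0,0), (0,2), (0,4), (0,6), (0,8), (0,10), (1,1), (1,3), (1,5), (1,7), (1,9), (1,11)}.
So G has 3 subgroups of order 12.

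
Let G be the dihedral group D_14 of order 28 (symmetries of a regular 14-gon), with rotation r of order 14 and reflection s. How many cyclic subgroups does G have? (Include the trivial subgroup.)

18

Each element a generates a cyclic subgroup ⟨a⟩; distinct elements may generate the same one (a cyclic group of order d has φ(d) generators).
Cyclic subgroups by order — order 1: 1; order 2: 15; order 7: 1; order 14: 1.
Total: 18.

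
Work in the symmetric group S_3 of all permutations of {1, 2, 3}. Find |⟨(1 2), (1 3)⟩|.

|⟨(1 2)⟩| = 2 and |⟨(1 3)⟩| = 2, so |H| is a multiple of lcm(2, 2) = 2 and divides |G| = 6.
Closing {(1 2), (1 3)} under the group operation gives all of G, so |H| = 6.

6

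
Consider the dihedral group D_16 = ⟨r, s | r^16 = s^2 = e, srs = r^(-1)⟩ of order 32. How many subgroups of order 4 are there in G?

9

|G| = 32 and 4 | 32, so subgroups of order 4 are possible by Lagrange.
The subgroups of order 4 are: {e, r^8, r^2s, r^10s}; {e, r^8, r^3s, r^11s}; {e, r^4, r^8, r^12}; {e, r^8, r^4s, r^12s}; … (9 in all).
So G has 9 subgroups of order 4.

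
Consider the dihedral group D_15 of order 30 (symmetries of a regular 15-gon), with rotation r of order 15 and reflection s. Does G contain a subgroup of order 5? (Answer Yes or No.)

Yes

5 | 30. A subgroup of order 5 is {e, r^3, r^6, r^9, r^12}.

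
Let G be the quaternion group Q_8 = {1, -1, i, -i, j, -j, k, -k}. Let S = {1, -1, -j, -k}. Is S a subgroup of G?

No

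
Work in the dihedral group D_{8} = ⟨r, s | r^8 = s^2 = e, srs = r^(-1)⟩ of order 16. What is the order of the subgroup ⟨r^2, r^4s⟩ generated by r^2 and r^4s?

8

|⟨r^2⟩| = 4 and |⟨r^4s⟩| = 2, so |H| is a multiple of lcm(4, 2) = 4 and divides |G| = 16.
Closing under the operation: H = {e, r^2, r^4, r^6, s, r^2s, r^4s, r^6s}, so |H| = 8.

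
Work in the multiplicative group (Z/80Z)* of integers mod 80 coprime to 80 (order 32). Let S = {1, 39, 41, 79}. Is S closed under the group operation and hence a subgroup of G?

|S| = 4 divides |G| = 32, consistent with Lagrange.
S contains the identity, every element's inverse is in S, and S is closed under ·: it is a subgroup.

Yes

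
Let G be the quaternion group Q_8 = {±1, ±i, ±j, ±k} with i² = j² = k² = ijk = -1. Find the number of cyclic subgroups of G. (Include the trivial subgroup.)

5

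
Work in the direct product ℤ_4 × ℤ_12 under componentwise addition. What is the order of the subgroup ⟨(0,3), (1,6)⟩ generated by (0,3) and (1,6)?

|⟨(0,3)⟩| = 4 and |⟨(1,6)⟩| = 4, so |H| is a multiple of lcm(4, 4) = 4 and divides |G| = 48.
Closing under the operation: H = {(0,0), (0,3), (0,6), (0,9), (1,0), (1,3), (1,6), (1,9), (2,0), (2,3), (2,6), (2,9), (3,0), (3,3), (3,6), (3,9)}, so |H| = 16.

16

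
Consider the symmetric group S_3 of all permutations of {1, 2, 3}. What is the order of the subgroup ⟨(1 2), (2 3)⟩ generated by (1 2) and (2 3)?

|⟨(1 2)⟩| = 2 and |⟨(2 3)⟩| = 2, so |H| is a multiple of lcm(2, 2) = 2 and divides |G| = 6.
Closing {(1 2), (2 3)} under the group operation gives all of G, so |H| = 6.

6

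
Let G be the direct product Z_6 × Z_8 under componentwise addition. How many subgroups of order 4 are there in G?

|G| = 48 and 4 | 48, so subgroups of order 4 are possible by Lagrange.
The subgroups of order 4 are: {(0,0), (0,2), (0,4), (0,6)}; {(0,0), (0,4), (3,0), (3,4)}; {(0,0), (0,4), (3,2), (3,6)}.
So G has 3 subgroups of order 4.

3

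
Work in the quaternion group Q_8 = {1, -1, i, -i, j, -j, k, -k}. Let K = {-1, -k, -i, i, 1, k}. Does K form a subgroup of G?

|K| = 6 does not divide |G| = 8, so by Lagrange K is not a subgroup.

No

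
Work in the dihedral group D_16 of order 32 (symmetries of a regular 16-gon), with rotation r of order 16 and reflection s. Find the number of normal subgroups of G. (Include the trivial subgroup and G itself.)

8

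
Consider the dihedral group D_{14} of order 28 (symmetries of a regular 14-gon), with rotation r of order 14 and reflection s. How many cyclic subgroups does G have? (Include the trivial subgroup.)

18

Each element a generates a cyclic subgroup ⟨a⟩; distinct elements may generate the same one (a cyclic group of order d has φ(d) generators).
Cyclic subgroups by order — order 1: 1; order 2: 15; order 7: 1; order 14: 1.
Total: 18.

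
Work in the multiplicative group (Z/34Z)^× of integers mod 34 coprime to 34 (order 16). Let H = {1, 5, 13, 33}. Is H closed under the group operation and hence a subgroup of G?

5 ∈ H but its inverse 7 ∉ H, so H is not a subgroup.

No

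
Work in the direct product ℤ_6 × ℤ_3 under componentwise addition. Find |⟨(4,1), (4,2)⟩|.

9

|⟨(4,1)⟩| = 3 and |⟨(4,2)⟩| = 3, so |H| is a multiple of lcm(3, 3) = 3 and divides |G| = 18.
Closing under the operation: H = {(0,0), (0,1), (0,2), (2,0), (2,1), (2,2), (4,0), (4,1), (4,2)}, so |H| = 9.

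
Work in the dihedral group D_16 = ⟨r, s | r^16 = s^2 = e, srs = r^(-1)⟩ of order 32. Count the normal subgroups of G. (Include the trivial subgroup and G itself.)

8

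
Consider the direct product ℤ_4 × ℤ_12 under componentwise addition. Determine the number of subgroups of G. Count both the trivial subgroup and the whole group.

|G| = 48, so by Lagrange every subgroup order divides 48. Divisors: 1, 2, 3, 4, 6, 8, 12, 16, 24, 48.
Subgroups by order — order 1: 1; order 2: 3; order 3: 1; order 4: 7; order 6: 3; order 8: 3; order 12: 7; order 16: 1; order 24: 3; order 48: 1.
Total: 1 + 3 + 1 + 7 + 3 + 3 + 7 + 1 + 3 + 1 = 30.

30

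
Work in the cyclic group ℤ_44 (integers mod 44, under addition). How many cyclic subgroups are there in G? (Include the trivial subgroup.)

A cyclic subgroup of order d is generated by each of its φ(d) elements of order d, so the cyclic subgroups of order d number (#elements of order d)/φ(d).
Cyclic subgroups by order — order 1: 1; order 2: 1; order 4: 1; order 11: 1; order 22: 1; order 44: 1.
Total: 6.

6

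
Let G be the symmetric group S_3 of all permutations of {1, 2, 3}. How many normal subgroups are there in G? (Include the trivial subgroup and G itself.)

3

G has 6 subgroups. Checking conjugation-invariance by order — order 1: 1/1 normal; order 2: 0/3 normal; order 3: 1/1 normal; order 6: 1/1 normal.
Total normal subgroups: 3.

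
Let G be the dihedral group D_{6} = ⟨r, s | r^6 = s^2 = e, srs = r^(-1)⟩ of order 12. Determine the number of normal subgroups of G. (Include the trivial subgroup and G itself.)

G has 16 subgroups. Checking conjugation-invariance by order — order 1: 1/1 normal; order 2: 1/7 normal; order 3: 1/1 normal; order 4: 0/3 normal; order 6: 3/3 normal; order 12: 1/1 normal.
Total normal subgroups: 7.

7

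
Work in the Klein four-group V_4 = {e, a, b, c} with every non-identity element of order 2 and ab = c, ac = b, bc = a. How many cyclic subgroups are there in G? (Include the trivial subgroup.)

4

Group the elements of G by the cyclic subgroup they generate; each cyclic subgroup of order d accounts for φ(d) elements.
Cyclic subgroups by order — order 1: 1; order 2: 3.
Total: 4.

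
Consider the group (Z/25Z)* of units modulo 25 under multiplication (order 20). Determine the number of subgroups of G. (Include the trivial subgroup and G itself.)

6

|G| = 20, so by Lagrange every subgroup order divides 20. Divisors: 1, 2, 4, 5, 10, 20.
Subgroups by order — order 1: 1; order 2: 1; order 4: 1; order 5: 1; order 10: 1; order 20: 1.
Total: 1 + 1 + 1 + 1 + 1 + 1 = 6.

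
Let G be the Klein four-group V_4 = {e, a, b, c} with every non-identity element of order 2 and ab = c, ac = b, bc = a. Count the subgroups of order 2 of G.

3

|G| = 4 and 2 | 4, so subgroups of order 2 are possible by Lagrange.
The subgroups of order 2 are: {e, a}; {e, b}; {e, c}.
So G has 3 subgroups of order 2.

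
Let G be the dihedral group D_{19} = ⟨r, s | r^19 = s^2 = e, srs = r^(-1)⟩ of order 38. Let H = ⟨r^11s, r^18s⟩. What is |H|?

38

|⟨r^11s⟩| = 2 and |⟨r^18s⟩| = 2, so |H| is a multiple of lcm(2, 2) = 2 and divides |G| = 38.
Closing {r^11s, r^18s} under the group operation gives all of G, so |H| = 38.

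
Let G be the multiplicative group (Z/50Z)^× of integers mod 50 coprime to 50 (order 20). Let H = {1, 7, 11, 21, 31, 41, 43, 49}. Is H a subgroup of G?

|H| = 8 does not divide |G| = 20, so by Lagrange H is not a subgroup.

No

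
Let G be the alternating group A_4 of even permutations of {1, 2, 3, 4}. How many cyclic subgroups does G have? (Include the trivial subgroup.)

8

A cyclic subgroup of order d is generated by each of its φ(d) elements of order d, so the cyclic subgroups of order d number (#elements of order d)/φ(d).
Cyclic subgroups by order — order 1: 1; order 2: 3; order 3: 4.
Total: 8.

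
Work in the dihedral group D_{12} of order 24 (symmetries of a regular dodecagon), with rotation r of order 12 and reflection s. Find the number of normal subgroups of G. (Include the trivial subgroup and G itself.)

9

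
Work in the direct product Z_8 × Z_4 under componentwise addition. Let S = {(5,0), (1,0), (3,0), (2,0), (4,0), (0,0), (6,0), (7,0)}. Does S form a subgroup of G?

Yes

|S| = 8 divides |G| = 32, consistent with Lagrange.
S contains the identity, every element's inverse is in S, and S is closed under +: it is a subgroup.
In fact S = ⟨(7,0)⟩.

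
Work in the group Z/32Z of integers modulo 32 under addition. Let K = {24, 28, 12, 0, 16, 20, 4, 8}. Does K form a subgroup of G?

Yes

|K| = 8 divides |G| = 32, consistent with Lagrange.
K contains the identity, every element's inverse is in K, and K is closed under +: it is a subgroup.
In fact K = ⟨4⟩.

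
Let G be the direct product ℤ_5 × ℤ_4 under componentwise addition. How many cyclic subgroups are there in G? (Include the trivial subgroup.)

A cyclic subgroup of order d is generated by each of its φ(d) elements of order d, so the cyclic subgroups of order d number (#elements of order d)/φ(d).
Cyclic subgroups by order — order 1: 1; order 2: 1; order 4: 1; order 5: 1; order 10: 1; order 20: 1.
Total: 6.

6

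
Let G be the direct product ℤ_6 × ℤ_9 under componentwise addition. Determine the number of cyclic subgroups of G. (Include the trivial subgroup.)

Each element a generates a cyclic subgroup ⟨a⟩; distinct elements may generate the same one (a cyclic group of order d has φ(d) generators).
Cyclic subgroups by order — order 1: 1; order 2: 1; order 3: 4; order 6: 4; order 9: 3; order 18: 3.
Total: 16.

16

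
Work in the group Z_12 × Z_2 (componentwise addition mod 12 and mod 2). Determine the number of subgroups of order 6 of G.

3

|G| = 24 and 6 | 24, so subgroups of order 6 are possible by Lagrange.
The subgroups of order 6 are: {(0,0), (0,1), (4,0), (4,1), (8,0), (8,1)}; {(0,0), (2,0), (4,0), (6,0), (8,0), (10,0)}; {(0,0), (2,1), (4,0), (6,1), (8,0), (10,1)}.
So G has 3 subgroups of order 6.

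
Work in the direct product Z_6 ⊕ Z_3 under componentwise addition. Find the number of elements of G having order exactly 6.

8

An element (a,b) has order lcm(ord(a), ord(b)); count pairs with lcm equal to 6.
Enumerating gives 8 such elements.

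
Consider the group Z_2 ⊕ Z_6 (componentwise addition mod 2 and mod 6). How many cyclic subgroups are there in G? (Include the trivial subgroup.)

Each element a generates a cyclic subgroup ⟨a⟩; distinct elements may generate the same one (a cyclic group of order d has φ(d) generators).
Cyclic subgroups by order — order 1: 1; order 2: 3; order 3: 1; order 6: 3.
Total: 8.

8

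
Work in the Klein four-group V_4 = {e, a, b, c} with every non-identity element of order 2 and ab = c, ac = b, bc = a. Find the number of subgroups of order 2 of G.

|G| = 4 and 2 | 4, so subgroups of order 2 are possible by Lagrange.
The subgroups of order 2 are: {e, a}; {e, b}; {e, c}.
So G has 3 subgroups of order 2.

3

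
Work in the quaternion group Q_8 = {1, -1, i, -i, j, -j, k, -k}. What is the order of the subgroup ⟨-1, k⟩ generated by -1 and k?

|⟨-1⟩| = 2 and |⟨k⟩| = 4, so |H| is a multiple of lcm(2, 4) = 4 and divides |G| = 8.
Closing under the operation: H = {1, -1, k, -k}, so |H| = 4.

4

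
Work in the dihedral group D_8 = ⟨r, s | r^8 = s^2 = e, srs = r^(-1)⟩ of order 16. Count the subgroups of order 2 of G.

9

|G| = 16 and 2 | 16, so subgroups of order 2 are possible by Lagrange.
The subgroups of order 2 are: {e, r^2s}; {e, r^3s}; {e, r^4}; {e, r^4s}; … (9 in all).
So G has 9 subgroups of order 2.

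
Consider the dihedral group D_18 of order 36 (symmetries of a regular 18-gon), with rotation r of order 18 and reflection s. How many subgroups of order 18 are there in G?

|G| = 36 and 18 | 36, so subgroups of order 18 are possible by Lagrange.
The subgroups of order 18 are: {e, r, r^2, r^3, r^4, r^5, r^6, r^7, r^8, r^9, r^10, r^11, r^12, r^13, r^14, r^15, r^16, r^17}; {e, r^2, r^4, r^6, r^8, r^10, r^12, r^14, r^16, s, r^2s, r^4s, r^6s, r^8s, r^10s, r^12s, r^14s, r^16s}; {e, r^2, r^4, r^6, r^8, r^10, r^12, r^14, r^16, rs, r^3s, r^5s, r^7s, r^9s, r^11s, r^13s, r^15s, r^17s}.
So G has 3 subgroups of order 18.

3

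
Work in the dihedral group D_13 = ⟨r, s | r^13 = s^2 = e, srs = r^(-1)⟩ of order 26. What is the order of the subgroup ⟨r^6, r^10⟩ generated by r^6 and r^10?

13

|⟨r^6⟩| = 13 and |⟨r^10⟩| = 13, so |H| is a multiple of lcm(13, 13) = 13 and divides |G| = 26.
Closing under the operation: H = {e, r, r^2, r^3, r^4, r^5, r^6, r^7, r^8, r^9, r^10, r^11, r^12}, so |H| = 13.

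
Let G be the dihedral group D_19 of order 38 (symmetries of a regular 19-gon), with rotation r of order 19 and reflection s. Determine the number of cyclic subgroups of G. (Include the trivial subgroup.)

21

Each element a generates a cyclic subgroup ⟨a⟩; distinct elements may generate the same one (a cyclic group of order d has φ(d) generators).
Cyclic subgroups by order — order 1: 1; order 2: 19; order 19: 1.
Total: 21.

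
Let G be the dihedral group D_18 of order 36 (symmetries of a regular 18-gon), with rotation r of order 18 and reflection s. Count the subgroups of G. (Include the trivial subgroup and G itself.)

45

|G| = 36, so by Lagrange every subgroup order divides 36. Divisors: 1, 2, 3, 4, 6, 9, 12, 18, 36.
Subgroups by order — order 1: 1; order 2: 19; order 3: 1; order 4: 9; order 6: 7; order 9: 1; order 12: 3; order 18: 3; order 36: 1.
Total: 1 + 19 + 1 + 9 + 7 + 1 + 3 + 3 + 1 = 45.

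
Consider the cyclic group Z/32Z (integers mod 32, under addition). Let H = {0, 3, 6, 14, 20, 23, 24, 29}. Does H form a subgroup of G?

No

20 ∈ H but its inverse 12 ∉ H, so H is not a subgroup.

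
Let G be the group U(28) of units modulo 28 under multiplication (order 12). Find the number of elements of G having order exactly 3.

2

The elements of order 3 are: 9, 25.
That's 2.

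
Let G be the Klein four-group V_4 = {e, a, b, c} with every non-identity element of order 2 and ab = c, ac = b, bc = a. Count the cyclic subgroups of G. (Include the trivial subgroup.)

4

Each element a generates a cyclic subgroup ⟨a⟩; distinct elements may generate the same one (a cyclic group of order d has φ(d) generators).
Cyclic subgroups by order — order 1: 1; order 2: 3.
Total: 4.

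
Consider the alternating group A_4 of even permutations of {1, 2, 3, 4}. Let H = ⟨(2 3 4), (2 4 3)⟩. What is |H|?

3

|⟨(2 3 4)⟩| = 3 and |⟨(2 4 3)⟩| = 3, so |H| is a multiple of lcm(3, 3) = 3 and divides |G| = 12.
Closing under the operation: H = {e, (2 3 4), (2 4 3)}, so |H| = 3.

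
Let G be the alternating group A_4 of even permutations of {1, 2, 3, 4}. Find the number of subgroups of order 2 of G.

3

|G| = 12 and 2 | 12, so subgroups of order 2 are possible by Lagrange.
The subgroups of order 2 are: {e, (1 2)(3 4)}; {e, (1 3)(2 4)}; {e, (1 4)(2 3)}.
So G has 3 subgroups of order 2.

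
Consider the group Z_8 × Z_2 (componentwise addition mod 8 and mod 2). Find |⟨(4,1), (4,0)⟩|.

4

|⟨(4,1)⟩| = 2 and |⟨(4,0)⟩| = 2, so |H| is a multiple of lcm(2, 2) = 2 and divides |G| = 16.
Closing under the operation: H = {(0,0), (0,1), (4,0), (4,1)}, so |H| = 4.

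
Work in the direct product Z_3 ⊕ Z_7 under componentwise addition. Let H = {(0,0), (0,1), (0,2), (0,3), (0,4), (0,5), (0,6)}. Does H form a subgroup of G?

|H| = 7 divides |G| = 21, consistent with Lagrange.
H contains the identity, every element's inverse is in H, and H is closed under +: it is a subgroup.
In fact H = ⟨(0,1)⟩.

Yes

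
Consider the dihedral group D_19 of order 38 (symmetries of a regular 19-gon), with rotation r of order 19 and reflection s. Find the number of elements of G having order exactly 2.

19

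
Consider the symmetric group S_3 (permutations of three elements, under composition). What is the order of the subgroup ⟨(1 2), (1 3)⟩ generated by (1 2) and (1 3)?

|⟨(1 2)⟩| = 2 and |⟨(1 3)⟩| = 2, so |H| is a multiple of lcm(2, 2) = 2 and divides |G| = 6.
Closing {(1 2), (1 3)} under the group operation gives all of G, so |H| = 6.

6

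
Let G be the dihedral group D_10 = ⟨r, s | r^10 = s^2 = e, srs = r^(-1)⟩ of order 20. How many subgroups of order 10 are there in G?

|G| = 20 and 10 | 20, so subgroups of order 10 are possible by Lagrange.
The subgroups of order 10 are: {e, r, r^2, r^3, r^4, r^5, r^6, r^7, r^8, r^9}; {e, r^2, r^4, r^6, r^8, s, r^2s, r^4s, r^6s, r^8s}; {e, r^2, r^4, r^6, r^8, rs, r^3s, r^5s, r^7s, r^9s}.
So G has 3 subgroups of order 10.

3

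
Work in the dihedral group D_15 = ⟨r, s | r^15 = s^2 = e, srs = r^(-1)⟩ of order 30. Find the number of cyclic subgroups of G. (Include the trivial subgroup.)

A cyclic subgroup of order d is generated by each of its φ(d) elements of order d, so the cyclic subgroups of order d number (#elements of order d)/φ(d).
Cyclic subgroups by order — order 1: 1; order 2: 15; order 3: 1; order 5: 1; order 15: 1.
Total: 19.

19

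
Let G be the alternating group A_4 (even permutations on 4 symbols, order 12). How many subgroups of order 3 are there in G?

4

|G| = 12 and 3 | 12, so subgroups of order 3 are possible by Lagrange.
The subgroups of order 3 are: {e, (1 2 3), (1 3 2)}; {e, (1 2 4), (1 4 2)}; {e, (1 3 4), (1 4 3)}; {e, (2 3 4), (2 4 3)}.
So G has 4 subgroups of order 3.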